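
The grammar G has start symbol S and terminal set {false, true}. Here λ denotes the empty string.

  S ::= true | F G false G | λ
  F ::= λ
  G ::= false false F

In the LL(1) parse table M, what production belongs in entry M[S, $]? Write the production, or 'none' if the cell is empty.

FIRST(F) = {λ}
FIRST(G) = {false}
FIRST(S) = {λ, false, true}  (via F G false G)
FOLLOW(S) includes $ since S is the start symbol.
FOLLOW(S): S appears on no right-hand side. Thus FOLLOW(S) = {$}.
For S ::= true: FIRST(true) = {true}, so it goes in M[S, t] for t ∈ {true}.
For S ::= F G false G: FIRST(F G false G) = {false}, so it goes in M[S, t] for t ∈ {false}.
For S ::= λ: FIRST(λ) = {λ}, so it goes in M[S, t] for t ∈ {}; since λ ∈ FIRST, also for every t ∈ FOLLOW(S) = {$}.

S ::= λ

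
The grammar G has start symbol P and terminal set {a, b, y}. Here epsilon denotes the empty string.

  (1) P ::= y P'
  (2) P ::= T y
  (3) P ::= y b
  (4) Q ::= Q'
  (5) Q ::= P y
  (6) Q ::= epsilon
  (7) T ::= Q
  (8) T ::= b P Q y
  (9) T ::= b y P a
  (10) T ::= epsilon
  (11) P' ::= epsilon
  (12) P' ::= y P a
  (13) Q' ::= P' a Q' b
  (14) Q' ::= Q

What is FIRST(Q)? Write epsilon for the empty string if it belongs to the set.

FIRST(P'): from P'::=epsilon we get {epsilon}; from P'::=y P a we get {y}. So FIRST(P') = {epsilon, y}.
FIRST(P): from P::=y P' we get {y}; from P::=T y we get {a, b, y}; from P::=y b we get {y}. So FIRST(P) = {a, b, y}.
FIRST(Q): from Q::=Q' we get {epsilon, a, b, y}; from Q::=P y we get {a, b, y}; from Q::=epsilon we get {epsilon}. So FIRST(Q) = {epsilon, a, b, y}.
FIRST(T): from T::=Q we get {epsilon, a, b, y}; from T::=b P Q y we get {b}; from T::=b y P a we get {b}; from T::=epsilon we get {epsilon}. So FIRST(T) = {epsilon, a, b, y}.
FIRST(Q'): from Q'::=P' a Q' b we get {a, y}; from Q'::=Q we get {epsilon, a, b, y}. So FIRST(Q') = {epsilon, a, b, y}.

{epsilon, a, b, y}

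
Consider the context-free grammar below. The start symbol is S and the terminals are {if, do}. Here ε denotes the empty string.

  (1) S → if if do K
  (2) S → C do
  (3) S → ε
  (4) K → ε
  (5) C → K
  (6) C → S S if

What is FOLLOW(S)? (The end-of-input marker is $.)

{$, do, if}

FIRST(K) = {ε}
FIRST(S) = {ε, do, if}  (via C do)
FIRST(C) = {ε, do, if}  (via K, S S if)
FOLLOW(S) includes $ since S is the start symbol.
FOLLOW(S): in C→S S if (occurrence 1), S is followed by S if with FIRST {do, if}; in C→S S if (occurrence 2), S is followed by if with FIRST {if}. Thus FOLLOW(S) = {$, do, if}.
FOLLOW(C): in S→C do, C is followed by do with FIRST {do}. Thus FOLLOW(C) = {do}.
FOLLOW(K): in S→if if do K, the suffix after K is empty, so FOLLOW(K) ⊇ FOLLOW(S) = {$, do, if}; in C→K, the suffix after K is empty, so FOLLOW(K) ⊇ FOLLOW(C) = {do}. Thus FOLLOW(K) = {$, do, if}.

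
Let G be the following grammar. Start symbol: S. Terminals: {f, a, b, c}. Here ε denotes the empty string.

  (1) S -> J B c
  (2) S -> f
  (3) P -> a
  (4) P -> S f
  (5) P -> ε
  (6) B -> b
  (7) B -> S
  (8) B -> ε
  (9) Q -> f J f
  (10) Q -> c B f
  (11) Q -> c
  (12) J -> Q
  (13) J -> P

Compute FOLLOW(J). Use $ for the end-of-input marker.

{a, b, c, f}

FIRST(Q): from Q->f J f we get {f}; from Q->c B f we get {c}; from Q->c we get {c}. So FIRST(Q) = {c, f}.
FIRST(S): from S->J B c we get {a, b, c, f}; from S->f we get {f}. So FIRST(S) = {a, b, c, f}.
FIRST(P): from P->a we get {a}; from P->S f we get {a, b, c, f}; from P->ε we get {ε}. So FIRST(P) = {ε, a, b, c, f}.
FIRST(B): from B->b we get {b}; from B->S we get {a, b, c, f}; from B->ε we get {ε}. So FIRST(B) = {ε, a, b, c, f}.
FIRST(J): from J->Q we get {c, f}; from J->P we get {ε, a, b, c, f}. So FIRST(J) = {ε, a, b, c, f}.
FOLLOW(S) includes $ since S is the start symbol.
FOLLOW(B): in S->J B c, B is followed by c with FIRST {c}; in Q->c B f, B is followed by f with FIRST {f}. Thus FOLLOW(B) = {c, f}.
FOLLOW(S): in P->S f, S is followed by f with FIRST {f}; in B->S, the suffix after S is empty, so FOLLOW(S) ⊇ FOLLOW(B) = {c, f}. Thus FOLLOW(S) = {$, c, f}.
FOLLOW(J): in S->J B c, J is followed by B c with FIRST {a, b, c, f}; in Q->f J f, J is followed by f with FIRST {f}. Thus FOLLOW(J) = {a, b, c, f}.
FOLLOW(P): in J->P, the suffix after P is empty, so FOLLOW(P) ⊇ FOLLOW(J) = {a, b, c, f}. Thus FOLLOW(P) = {a, b, c, f}.
FOLLOW(Q): in J->Q, the suffix after Q is empty, so FOLLOW(Q) ⊇ FOLLOW(J) = {a, b, c, f}. Thus FOLLOW(Q) = {a, b, c, f}.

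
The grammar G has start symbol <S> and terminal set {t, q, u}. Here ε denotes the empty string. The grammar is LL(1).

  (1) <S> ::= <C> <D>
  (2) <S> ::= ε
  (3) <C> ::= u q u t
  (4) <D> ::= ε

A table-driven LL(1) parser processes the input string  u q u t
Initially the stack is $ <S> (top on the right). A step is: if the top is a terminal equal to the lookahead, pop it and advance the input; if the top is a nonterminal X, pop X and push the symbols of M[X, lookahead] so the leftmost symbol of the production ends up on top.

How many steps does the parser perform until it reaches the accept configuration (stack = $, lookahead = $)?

7

step 1: stack=$ <S>  input=u q u t $  — expand <S> ::= <C> <D>
step 2: stack=$ <D> <C>  input=u q u t $  — expand <C> ::= u q u t
step 3: stack=$ <D> t u q u  input=u q u t $  — match u
step 4: stack=$ <D> t u q  input=q u t $  — match q
step 5: stack=$ <D> t u  input=u t $  — match u
step 6: stack=$ <D> t  input=t $  — match t
step 7: stack=$ <D>  input=$  — expand <D> ::= ε
Accept reached after 7 steps.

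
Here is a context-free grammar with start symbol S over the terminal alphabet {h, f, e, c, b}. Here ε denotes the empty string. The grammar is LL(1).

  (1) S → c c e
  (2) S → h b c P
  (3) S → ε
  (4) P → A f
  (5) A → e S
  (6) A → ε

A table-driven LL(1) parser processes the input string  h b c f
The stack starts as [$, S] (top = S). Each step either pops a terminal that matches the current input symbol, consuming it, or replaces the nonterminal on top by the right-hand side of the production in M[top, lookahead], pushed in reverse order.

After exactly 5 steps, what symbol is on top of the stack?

A

     Stack      Input      Action
  1  $ S        h b c f $  expand S → h b c P
  2  $ P c b h  h b c f $  match h
  3  $ P c b    b c f $    match b
  4  $ P c      c f $      match c
  5  $ P        f $        expand P → A f
Stack after step 5: $ f A (top = A).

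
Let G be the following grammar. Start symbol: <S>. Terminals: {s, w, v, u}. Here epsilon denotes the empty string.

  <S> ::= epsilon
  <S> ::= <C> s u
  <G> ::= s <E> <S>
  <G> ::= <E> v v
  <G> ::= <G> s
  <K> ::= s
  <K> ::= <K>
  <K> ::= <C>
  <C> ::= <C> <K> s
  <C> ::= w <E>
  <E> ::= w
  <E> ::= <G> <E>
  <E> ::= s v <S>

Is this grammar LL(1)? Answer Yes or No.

FIRST(<S>) = {epsilon, w}
FIRST(<G>) = {s, w}
FIRST(<K>) = {s, w}
FIRST(<C>) = {w}
FIRST(<E>) = {s, w}
FOLLOW(<S>) = {$, s, v, w}
FOLLOW(<G>) = {s, w}
FOLLOW(<K>) = {s}
FOLLOW(<C>) = {s, w}
FOLLOW(<E>) = {s, v, w}
Cell M[<C>, w] receives both <C> ::= <C> <K> s and <C> ::= w <E> — the grammar is not LL(1).

No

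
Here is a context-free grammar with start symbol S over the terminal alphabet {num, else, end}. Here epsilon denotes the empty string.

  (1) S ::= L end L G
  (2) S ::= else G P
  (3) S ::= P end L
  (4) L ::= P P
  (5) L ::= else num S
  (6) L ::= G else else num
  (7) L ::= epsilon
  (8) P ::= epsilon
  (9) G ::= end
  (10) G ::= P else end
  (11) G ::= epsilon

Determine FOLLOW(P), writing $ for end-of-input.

FIRST(P) = {epsilon}
FIRST(G) = {epsilon, else, end}  (via P else end)
FIRST(L) = {epsilon, else, end}  (via P P, G else else num)
FIRST(S) = {else, end}  (via L end L G, P end L)
FOLLOW(S) includes $ since S is the start symbol.
FOLLOW(S): in L::=else num S, the suffix after S is empty, so FOLLOW(S) ⊇ FOLLOW(L) = {$, else, end}. Thus FOLLOW(S) = {$, else, end}.
FOLLOW(L): in S::=L end L G (occurrence 1), L is followed by end L G with FIRST {end}; in S::=L end L G (occurrence 2), L is followed by G with FIRST {epsilon, else, end}; in S::=L end L G (occurrence 2), the suffix after L is nullable, so FOLLOW(L) ⊇ FOLLOW(S) = {$, else, end}; in S::=P end L, the suffix after L is empty, so FOLLOW(L) ⊇ FOLLOW(S) = {$, else, end}. Thus FOLLOW(L) = {$, else, end}.
FOLLOW(P): in S::=else G P, the suffix after P is empty, so FOLLOW(P) ⊇ FOLLOW(S) = {$, else, end}; in S::=P end L, P is followed by end L with FIRST {end}; in L::=P P (occurrence 1), P is followed by P with FIRST {epsilon}; in L::=P P (occurrence 1), the suffix after P is nullable, so FOLLOW(P) ⊇ FOLLOW(L) = {$, else, end}; in L::=P P (occurrence 2), the suffix after P is empty, so FOLLOW(P) ⊇ FOLLOW(L) = {$, else, end}; in G::=P else end, P is followed by else end with FIRST {else}. Thus FOLLOW(P) = {$, else, end}.
FOLLOW(G): in S::=L end L G, the suffix after G is empty, so FOLLOW(G) ⊇ FOLLOW(S) = {$, else, end}; in S::=else G P, G is followed by P with FIRST {epsilon}; in S::=else G P, the suffix after G is nullable, so FOLLOW(G) ⊇ FOLLOW(S) = {$, else, end}; in L::=G else else num, G is followed by else else num with FIRST {else}. Thus FOLLOW(G) = {$, else, end}.

{$, else, end}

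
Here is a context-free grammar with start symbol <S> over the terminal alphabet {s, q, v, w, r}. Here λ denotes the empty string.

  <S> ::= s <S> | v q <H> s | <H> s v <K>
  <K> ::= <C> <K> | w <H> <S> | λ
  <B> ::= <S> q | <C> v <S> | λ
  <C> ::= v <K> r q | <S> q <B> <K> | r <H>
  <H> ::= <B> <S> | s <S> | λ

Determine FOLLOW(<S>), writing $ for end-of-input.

{$, q, r, s, v, w}

FIRST(<S>) = {r, s, v}  (via <H> s v <K>)
FIRST(<C>) = {r, s, v}  (via <S> q <B> <K>)
FIRST(<K>) = {λ, r, s, v, w}  (via <C> <K>)
FIRST(<B>) = {λ, r, s, v}  (via <S> q, <C> v <S>)
FIRST(<H>) = {λ, r, s, v}  (via <B> <S>)
FOLLOW(<S>) includes $ since <S> is the start symbol.
FOLLOW(<S>): in <S>::=s <S>, the suffix after <S> is empty (adds nothing new); in <K>::=w <H> <S>, the suffix after <S> is empty, so FOLLOW(<S>) ⊇ FOLLOW(<K>) = {$, q, r, s, v, w}; in <B>::=<S> q, <S> is followed by q with FIRST {q}; in <B>::=<C> v <S>, the suffix after <S> is empty, so FOLLOW(<S>) ⊇ FOLLOW(<B>) = {$, q, r, s, v, w}; in <C>::=<S> q <B> <K>, <S> is followed by q <B> <K> with FIRST {q}; in <H>::=<B> <S>, the suffix after <S> is empty, so FOLLOW(<S>) ⊇ FOLLOW(<H>) = {$, q, r, s, v, w}; in <H>::=s <S>, the suffix after <S> is empty, so FOLLOW(<S>) ⊇ FOLLOW(<H>) = {$, q, r, s, v, w}. Thus FOLLOW(<S>) = {$, q, r, s, v, w}.
FOLLOW(<K>): in <S>::=<H> s v <K>, the suffix after <K> is empty, so FOLLOW(<K>) ⊇ FOLLOW(<S>) = {$, q, r, s, v, w}; in <K>::=<C> <K>, the suffix after <K> is empty (adds nothing new); in <C>::=v <K> r q, <K> is followed by r q with FIRST {r}; in <C>::=<S> q <B> <K>, the suffix after <K> is empty, so FOLLOW(<K>) ⊇ FOLLOW(<C>) = {$, q, r, s, v, w}. Thus FOLLOW(<K>) = {$, q, r, s, v, w}.
FOLLOW(<C>): in <K>::=<C> <K>, <C> is followed by <K> with FIRST {λ, r, s, v, w}; in <K>::=<C> <K>, the suffix after <C> is nullable, so FOLLOW(<C>) ⊇ FOLLOW(<K>) = {$, q, r, s, v, w}; in <B>::=<C> v <S>, <C> is followed by v <S> with FIRST {v}. Thus FOLLOW(<C>) = {$, q, r, s, v, w}.
FOLLOW(<B>): in <C>::=<S> q <B> <K>, <B> is followed by <K> with FIRST {λ, r, s, v, w}; in <C>::=<S> q <B> <K>, the suffix after <B> is nullable, so FOLLOW(<B>) ⊇ FOLLOW(<C>) = {$, q, r, s, v, w}; in <H>::=<B> <S>, <B> is followed by <S> with FIRST {r, s, v}. Thus FOLLOW(<B>) = {$, q, r, s, v, w}.
FOLLOW(<H>): in <S>::=v q <H> s, <H> is followed by s with FIRST {s}; in <S>::=<H> s v <K>, <H> is followed by s v <K> with FIRST {s}; in <K>::=w <H> <S>, <H> is followed by <S> with FIRST {r, s, v}; in <C>::=r <H>, the suffix after <H> is empty, so FOLLOW(<H>) ⊇ FOLLOW(<C>) = {$, q, r, s, v, w}. Thus FOLLOW(<H>) = {$, q, r, s, v, w}.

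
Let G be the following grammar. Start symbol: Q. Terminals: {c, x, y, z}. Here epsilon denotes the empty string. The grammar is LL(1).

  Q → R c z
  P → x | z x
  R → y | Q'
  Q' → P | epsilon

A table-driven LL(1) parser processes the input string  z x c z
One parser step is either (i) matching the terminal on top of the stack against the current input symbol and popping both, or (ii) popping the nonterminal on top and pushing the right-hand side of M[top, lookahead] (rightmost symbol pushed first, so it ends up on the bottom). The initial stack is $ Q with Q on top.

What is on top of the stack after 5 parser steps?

step 1: stack=$ Q  input=z x c z $  — expand Q → R c z
step 2: stack=$ z c R  input=z x c z $  — expand R → Q'
step 3: stack=$ z c Q'  input=z x c z $  — expand Q' → P
step 4: stack=$ z c P  input=z x c z $  — expand P → z x
step 5: stack=$ z c x z  input=z x c z $  — match z
Stack after step 5: $ z c x (top = x).

x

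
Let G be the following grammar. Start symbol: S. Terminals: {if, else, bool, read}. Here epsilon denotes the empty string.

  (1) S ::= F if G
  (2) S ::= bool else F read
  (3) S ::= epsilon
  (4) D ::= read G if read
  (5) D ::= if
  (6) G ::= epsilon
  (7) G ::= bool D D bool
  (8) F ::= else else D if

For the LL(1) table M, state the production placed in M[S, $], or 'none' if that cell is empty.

FIRST(D): from D::=read G if read we get {read}; from D::=if we get {if}. So FIRST(D) = {if, read}.
FIRST(G): from G::=epsilon we get {epsilon}; from G::=bool D D bool we get {bool}. So FIRST(G) = {epsilon, bool}.
FIRST(F): from F::=else else D if we get {else}. So FIRST(F) = {else}.
FIRST(S): from S::=F if G we get {else}; from S::=bool else F read we get {bool}; from S::=epsilon we get {epsilon}. So FIRST(S) = {epsilon, bool, else}.
FOLLOW(S) includes $ since S is the start symbol.
FOLLOW(S): S appears on no right-hand side. Thus FOLLOW(S) = {$}.
For S ::= F if G: FIRST(F if G) = {else}, so it goes in M[S, t] for t ∈ {else}.
For S ::= bool else F read: FIRST(bool else F read) = {bool}, so it goes in M[S, t] for t ∈ {bool}.
For S ::= epsilon: FIRST(epsilon) = {epsilon}, so it goes in M[S, t] for t ∈ {}; since epsilon ∈ FIRST, also for every t ∈ FOLLOW(S) = {$}.

S ::= epsilon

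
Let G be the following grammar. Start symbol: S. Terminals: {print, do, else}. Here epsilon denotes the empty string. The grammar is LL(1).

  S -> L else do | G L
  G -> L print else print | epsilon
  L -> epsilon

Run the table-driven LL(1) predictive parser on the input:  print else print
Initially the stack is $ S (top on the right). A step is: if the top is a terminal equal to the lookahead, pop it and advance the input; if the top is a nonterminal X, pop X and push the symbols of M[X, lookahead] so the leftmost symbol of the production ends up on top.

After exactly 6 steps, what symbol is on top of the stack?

     Stack                   Input               Action
  1  $ S                     print else print $  expand S -> G L
  2  $ L G                   print else print $  expand G -> L print else print
  3  $ L print else print L  print else print $  expand L -> epsilon
  4  $ L print else print    print else print $  match print
  5  $ L print else          else print $        match else
  6  $ L print               print $             match print
Stack after step 6: $ L (top = L).

L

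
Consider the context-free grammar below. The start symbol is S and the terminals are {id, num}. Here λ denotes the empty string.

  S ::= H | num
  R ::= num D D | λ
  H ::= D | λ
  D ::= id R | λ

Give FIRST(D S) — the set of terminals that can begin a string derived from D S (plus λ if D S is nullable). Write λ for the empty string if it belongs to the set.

FIRST(R) = {λ, num}
FIRST(D) = {λ, id}
FIRST(H) = {λ, id}  (via D)
FIRST(S) = {λ, id, num}  (via H)
FIRST(D S): take FIRST of each symbol in turn, carrying on past any symbol whose FIRST contains λ; result {λ, id, num}.

{λ, id, num}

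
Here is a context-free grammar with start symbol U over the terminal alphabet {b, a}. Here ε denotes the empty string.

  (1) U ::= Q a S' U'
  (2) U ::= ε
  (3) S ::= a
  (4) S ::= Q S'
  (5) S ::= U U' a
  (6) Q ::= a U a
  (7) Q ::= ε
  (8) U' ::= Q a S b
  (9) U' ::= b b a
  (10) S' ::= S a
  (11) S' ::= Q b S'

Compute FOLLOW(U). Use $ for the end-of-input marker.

{$, a, b}

FIRST(Q) = {ε, a}
FIRST(U) = {ε, a}  (via Q a S' U')
FIRST(U') = {a, b}  (via Q a S b)
FIRST(S) = {a, b}  (via Q S', U U' a)
FIRST(S') = {a, b}  (via S a, Q b S')
FOLLOW(U) includes $ since U is the start symbol.
FOLLOW(U): in S::=U U' a, U is followed by U' a with FIRST {a, b}; in Q::=a U a, U is followed by a with FIRST {a}. Thus FOLLOW(U) = {$, a, b}.
FOLLOW(S): in U'::=Q a S b, S is followed by b with FIRST {b}; in S'::=S a, S is followed by a with FIRST {a}. Thus FOLLOW(S) = {a, b}.
FOLLOW(Q): in U::=Q a S' U', Q is followed by a S' U' with FIRST {a}; in S::=Q S', Q is followed by S' with FIRST {a, b}; in U'::=Q a S b, Q is followed by a S b with FIRST {a}; in S'::=Q b S', Q is followed by b S' with FIRST {b}. Thus FOLLOW(Q) = {a, b}.
FOLLOW(U'): in U::=Q a S' U', the suffix after U' is empty, so FOLLOW(U') ⊇ FOLLOW(U) = {$, a, b}; in S::=U U' a, U' is followed by a with FIRST {a}. Thus FOLLOW(U') = {$, a, b}.
FOLLOW(S'): in U::=Q a S' U', S' is followed by U' with FIRST {a, b}; in S::=Q S', the suffix after S' is empty, so FOLLOW(S') ⊇ FOLLOW(S) = {a, b}; in S'::=Q b S', the suffix after S' is empty (adds nothing new). Thus FOLLOW(S') = {a, b}.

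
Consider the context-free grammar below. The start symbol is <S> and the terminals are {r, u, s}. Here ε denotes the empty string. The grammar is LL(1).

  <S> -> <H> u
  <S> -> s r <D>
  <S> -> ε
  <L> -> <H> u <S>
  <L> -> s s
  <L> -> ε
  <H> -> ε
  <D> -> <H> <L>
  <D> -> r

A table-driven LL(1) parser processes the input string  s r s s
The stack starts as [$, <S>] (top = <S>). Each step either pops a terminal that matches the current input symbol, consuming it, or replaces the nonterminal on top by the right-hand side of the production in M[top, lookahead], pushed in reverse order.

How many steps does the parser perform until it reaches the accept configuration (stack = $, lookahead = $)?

     Stack      Input      Action
  1  $ <S>      s r s s $  expand <S> -> s r <D>
  2  $ <D> r s  s r s s $  match s
  3  $ <D> r    r s s $    match r
  4  $ <D>      s s $      expand <D> -> <H> <L>
  5  $ <L> <H>  s s $      expand <H> -> ε
  6  $ <L>      s s $      expand <L> -> s s
  7  $ s s      s s $      match s
  8  $ s        s $        match s
Accept reached after 8 steps.

8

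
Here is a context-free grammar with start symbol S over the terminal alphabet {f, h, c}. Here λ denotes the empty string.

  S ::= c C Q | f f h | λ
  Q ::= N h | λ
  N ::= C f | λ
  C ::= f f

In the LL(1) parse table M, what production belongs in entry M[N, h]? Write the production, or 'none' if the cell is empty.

FIRST(S): from S::=c C Q we get {c}; from S::=f f h we get {f}; from S::=λ we get {λ}. So FIRST(S) = {λ, c, f}.
FIRST(C): from C::=f f we get {f}. So FIRST(C) = {f}.
FIRST(N): from N::=C f we get {f}; from N::=λ we get {λ}. So FIRST(N) = {λ, f}.
FIRST(Q): from Q::=N h we get {f, h}; from Q::=λ we get {λ}. So FIRST(Q) = {λ, f, h}.
FOLLOW(S) includes $ since S is the start symbol.
FOLLOW(N): in Q::=N h, N is followed by h with FIRST {h}. Thus FOLLOW(N) = {h}.
For N ::= C f: FIRST(C f) = {f}, so it goes in M[N, t] for t ∈ {f}.
For N ::= λ: FIRST(λ) = {λ}, so it goes in M[N, t] for t ∈ {}; since λ ∈ FIRST, also for every t ∈ FOLLOW(N) = {h}.

N ::= λ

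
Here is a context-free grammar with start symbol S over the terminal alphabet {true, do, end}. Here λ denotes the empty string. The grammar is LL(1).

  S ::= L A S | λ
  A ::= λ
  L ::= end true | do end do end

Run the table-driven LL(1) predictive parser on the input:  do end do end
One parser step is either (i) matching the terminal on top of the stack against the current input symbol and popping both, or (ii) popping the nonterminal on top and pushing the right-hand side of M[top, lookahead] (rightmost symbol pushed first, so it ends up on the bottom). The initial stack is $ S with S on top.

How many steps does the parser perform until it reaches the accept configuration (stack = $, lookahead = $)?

8

step 1: stack=$ S  input=do end do end $  — expand S ::= L A S
step 2: stack=$ S A L  input=do end do end $  — expand L ::= do end do end
step 3: stack=$ S A end do end do  input=do end do end $  — match do
step 4: stack=$ S A end do end  input=end do end $  — match end
step 5: stack=$ S A end do  input=do end $  — match do
step 6: stack=$ S A end  input=end $  — match end
step 7: stack=$ S A  input=$  — expand A ::= λ
step 8: stack=$ S  input=$  — expand S ::= λ
Accept reached after 8 steps.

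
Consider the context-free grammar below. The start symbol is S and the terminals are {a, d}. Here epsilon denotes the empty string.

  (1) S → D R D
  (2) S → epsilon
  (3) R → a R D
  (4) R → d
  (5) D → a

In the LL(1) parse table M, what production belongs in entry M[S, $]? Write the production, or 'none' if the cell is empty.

S → epsilon

FIRST(R) = {a, d}
FIRST(D) = {a}
FIRST(S) = {epsilon, a}  (via D R D)
FOLLOW(S) includes $ since S is the start symbol.
FOLLOW(S): S appears on no right-hand side. Thus FOLLOW(S) = {$}.
For S → D R D: FIRST(D R D) = {a}, so it goes in M[S, t] for t ∈ {a}.
For S → epsilon: FIRST(epsilon) = {epsilon}, so it goes in M[S, t] for t ∈ {}; since epsilon ∈ FIRST, also for every t ∈ FOLLOW(S) = {$}.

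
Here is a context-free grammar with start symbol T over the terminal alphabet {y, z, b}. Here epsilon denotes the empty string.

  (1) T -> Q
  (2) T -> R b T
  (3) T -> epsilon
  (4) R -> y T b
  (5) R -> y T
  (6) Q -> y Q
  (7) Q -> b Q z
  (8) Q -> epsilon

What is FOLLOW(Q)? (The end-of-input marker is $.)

{$, b, z}

FIRST(R) = {y}
FIRST(Q) = {epsilon, b, y}
FIRST(T) = {epsilon, b, y}  (via Q, R b T)
FOLLOW(T) includes $ since T is the start symbol.
FOLLOW(R): in T->R b T, R is followed by b T with FIRST {b}. Thus FOLLOW(R) = {b}.
FOLLOW(T): in T->R b T, the suffix after T is empty (adds nothing new); in R->y T b, T is followed by b with FIRST {b}; in R->y T, the suffix after T is empty, so FOLLOW(T) ⊇ FOLLOW(R) = {b}. Thus FOLLOW(T) = {$, b}.
FOLLOW(Q): in T->Q, the suffix after Q is empty, so FOLLOW(Q) ⊇ FOLLOW(T) = {$, b}; in Q->y Q, the suffix after Q is empty (adds nothing new); in Q->b Q z, Q is followed by z with FIRST {z}. Thus FOLLOW(Q) = {$, b, z}.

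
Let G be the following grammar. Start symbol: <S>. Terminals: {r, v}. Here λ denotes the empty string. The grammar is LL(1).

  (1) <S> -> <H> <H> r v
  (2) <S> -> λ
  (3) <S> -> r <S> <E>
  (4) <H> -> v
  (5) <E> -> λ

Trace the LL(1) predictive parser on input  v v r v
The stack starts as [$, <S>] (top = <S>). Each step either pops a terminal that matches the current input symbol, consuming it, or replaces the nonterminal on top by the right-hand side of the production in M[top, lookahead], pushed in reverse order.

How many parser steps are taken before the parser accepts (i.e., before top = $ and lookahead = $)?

7

     Stack          Input      Action
  1  $ <S>          v v r v $  expand <S> -> <H> <H> r v
  2  $ v r <H> <H>  v v r v $  expand <H> -> v
  3  $ v r <H> v    v v r v $  match v
  4  $ v r <H>      v r v $    expand <H> -> v
  5  $ v r v        v r v $    match v
  6  $ v r          r v $      match r
  7  $ v            v $        match v
Accept reached after 7 steps.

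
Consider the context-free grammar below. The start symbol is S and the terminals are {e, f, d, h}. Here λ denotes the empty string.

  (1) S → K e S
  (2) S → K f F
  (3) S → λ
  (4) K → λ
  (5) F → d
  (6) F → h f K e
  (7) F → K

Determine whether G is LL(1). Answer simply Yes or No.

FIRST(S) = {λ, e, f}
FIRST(K) = {λ}
FIRST(F) = {λ, d, h}
FOLLOW(S) = {$}
FOLLOW(K) = {$, e, f}
FOLLOW(F) = {$}
Each cell of M receives at most one production.

Yes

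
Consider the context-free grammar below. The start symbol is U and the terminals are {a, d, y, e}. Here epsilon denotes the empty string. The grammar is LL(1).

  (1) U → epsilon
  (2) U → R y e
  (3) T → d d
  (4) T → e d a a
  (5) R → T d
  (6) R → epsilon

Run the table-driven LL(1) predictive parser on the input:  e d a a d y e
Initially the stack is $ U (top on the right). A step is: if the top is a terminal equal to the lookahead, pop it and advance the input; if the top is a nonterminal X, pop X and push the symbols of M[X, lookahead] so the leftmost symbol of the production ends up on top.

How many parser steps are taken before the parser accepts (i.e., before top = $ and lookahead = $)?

10

step 1: stack=$ U  input=e d a a d y e $  — expand U → R y e
step 2: stack=$ e y R  input=e d a a d y e $  — expand R → T d
step 3: stack=$ e y d T  input=e d a a d y e $  — expand T → e d a a
step 4: stack=$ e y d a a d e  input=e d a a d y e $  — match e
step 5: stack=$ e y d a a d  input=d a a d y e $  — match d
step 6: stack=$ e y d a a  input=a a d y e $  — match a
step 7: stack=$ e y d a  input=a d y e $  — match a
step 8: stack=$ e y d  input=d y e $  — match d
step 9: stack=$ e y  input=y e $  — match y
step 10: stack=$ e  input=e $  — match e
Accept reached after 10 steps.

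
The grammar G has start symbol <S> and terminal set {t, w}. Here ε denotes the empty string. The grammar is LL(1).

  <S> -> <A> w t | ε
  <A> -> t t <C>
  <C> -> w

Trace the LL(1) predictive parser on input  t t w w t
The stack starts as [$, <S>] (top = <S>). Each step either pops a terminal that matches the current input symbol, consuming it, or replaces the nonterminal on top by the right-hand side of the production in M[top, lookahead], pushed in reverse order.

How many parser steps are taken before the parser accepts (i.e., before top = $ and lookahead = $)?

     Stack          Input        Action
  1  $ <S>          t t w w t $  expand <S> -> <A> w t
  2  $ t w <A>      t t w w t $  expand <A> -> t t <C>
  3  $ t w <C> t t  t t w w t $  match t
  4  $ t w <C> t    t w w t $    match t
  5  $ t w <C>      w w t $      expand <C> -> w
  6  $ t w w        w w t $      match w
  7  $ t w          w t $        match w
  8  $ t            t $          match t
Accept reached after 8 steps.

8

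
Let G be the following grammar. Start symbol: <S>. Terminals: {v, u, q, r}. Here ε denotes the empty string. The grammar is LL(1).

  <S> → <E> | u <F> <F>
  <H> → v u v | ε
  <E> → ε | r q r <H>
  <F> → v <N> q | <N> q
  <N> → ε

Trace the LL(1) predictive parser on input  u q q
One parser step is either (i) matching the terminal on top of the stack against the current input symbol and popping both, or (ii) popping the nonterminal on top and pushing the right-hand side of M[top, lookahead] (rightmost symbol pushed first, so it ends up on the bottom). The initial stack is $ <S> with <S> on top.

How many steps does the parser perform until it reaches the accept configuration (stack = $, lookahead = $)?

8

step 1: stack=$ <S>  input=u q q $  — expand <S> → u <F> <F>
step 2: stack=$ <F> <F> u  input=u q q $  — match u
step 3: stack=$ <F> <F>  input=q q $  — expand <F> → <N> q
step 4: stack=$ <F> q <N>  input=q q $  — expand <N> → ε
step 5: stack=$ <F> q  input=q q $  — match q
step 6: stack=$ <F>  input=q $  — expand <F> → <N> q
step 7: stack=$ q <N>  input=q $  — expand <N> → ε
step 8: stack=$ q  input=q $  — match q
Accept reached after 8 steps.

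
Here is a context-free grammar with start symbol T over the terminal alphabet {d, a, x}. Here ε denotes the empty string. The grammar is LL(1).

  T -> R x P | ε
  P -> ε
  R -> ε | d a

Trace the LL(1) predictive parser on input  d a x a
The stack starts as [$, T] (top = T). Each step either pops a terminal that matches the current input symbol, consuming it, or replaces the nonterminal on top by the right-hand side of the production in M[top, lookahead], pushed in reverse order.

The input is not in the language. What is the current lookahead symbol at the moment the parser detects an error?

a

     Stack      Input      Action
  1  $ T        d a x a $  expand T -> R x P
  2  $ P x R    d a x a $  expand R -> d a
  3  $ P x a d  d a x a $  match d
  4  $ P x a    a x a $    match a
  5  $ P x      x a $      match x
  6  $ P        a $        error: M[P, a] is empty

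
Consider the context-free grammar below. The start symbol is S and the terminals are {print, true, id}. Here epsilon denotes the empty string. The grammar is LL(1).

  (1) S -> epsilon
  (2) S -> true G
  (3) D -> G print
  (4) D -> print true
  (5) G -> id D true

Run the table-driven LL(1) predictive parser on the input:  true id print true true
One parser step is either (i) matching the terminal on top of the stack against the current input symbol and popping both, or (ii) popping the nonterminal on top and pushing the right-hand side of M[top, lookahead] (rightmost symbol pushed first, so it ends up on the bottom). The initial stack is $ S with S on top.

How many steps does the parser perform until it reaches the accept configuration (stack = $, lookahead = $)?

8

step 1: stack=$ S  input=true id print true true $  — expand S -> true G
step 2: stack=$ G true  input=true id print true true $  — match true
step 3: stack=$ G  input=id print true true $  — expand G -> id D true
step 4: stack=$ true D id  input=id print true true $  — match id
step 5: stack=$ true D  input=print true true $  — expand D -> print true
step 6: stack=$ true true print  input=print true true $  — match print
step 7: stack=$ true true  input=true true $  — match true
step 8: stack=$ true  input=true $  — match true
Accept reached after 8 steps.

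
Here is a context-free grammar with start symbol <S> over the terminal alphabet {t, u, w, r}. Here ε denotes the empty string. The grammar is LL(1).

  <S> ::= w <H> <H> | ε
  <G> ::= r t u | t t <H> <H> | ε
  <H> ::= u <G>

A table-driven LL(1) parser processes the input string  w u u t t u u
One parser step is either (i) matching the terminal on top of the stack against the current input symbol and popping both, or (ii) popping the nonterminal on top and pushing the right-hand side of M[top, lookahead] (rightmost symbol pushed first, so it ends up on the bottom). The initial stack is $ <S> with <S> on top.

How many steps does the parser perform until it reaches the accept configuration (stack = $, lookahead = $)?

step 1: stack=$ <S>  input=w u u t t u u $  — expand <S> ::= w <H> <H>
step 2: stack=$ <H> <H> w  input=w u u t t u u $  — match w
step 3: stack=$ <H> <H>  input=u u t t u u $  — expand <H> ::= u <G>
step 4: stack=$ <H> <G> u  input=u u t t u u $  — match u
step 5: stack=$ <H> <G>  input=u t t u u $  — expand <G> ::= ε
step 6: stack=$ <H>  input=u t t u u $  — expand <H> ::= u <G>
step 7: stack=$ <G> u  input=u t t u u $  — match u
step 8: stack=$ <G>  input=t t u u $  — expand <G> ::= t t <H> <H>
step 9: stack=$ <H> <H> t t  input=t t u u $  — match t
step 10: stack=$ <H> <H> t  input=t u u $  — match t
step 11: stack=$ <H> <H>  input=u u $  — expand <H> ::= u <G>
step 12: stack=$ <H> <G> u  input=u u $  — match u
step 13: stack=$ <H> <G>  input=u $  — expand <G> ::= ε
step 14: stack=$ <H>  input=u $  — expand <H> ::= u <G>
step 15: stack=$ <G> u  input=u $  — match u
step 16: stack=$ <G>  input=$  — expand <G> ::= ε
Accept reached after 16 steps.

16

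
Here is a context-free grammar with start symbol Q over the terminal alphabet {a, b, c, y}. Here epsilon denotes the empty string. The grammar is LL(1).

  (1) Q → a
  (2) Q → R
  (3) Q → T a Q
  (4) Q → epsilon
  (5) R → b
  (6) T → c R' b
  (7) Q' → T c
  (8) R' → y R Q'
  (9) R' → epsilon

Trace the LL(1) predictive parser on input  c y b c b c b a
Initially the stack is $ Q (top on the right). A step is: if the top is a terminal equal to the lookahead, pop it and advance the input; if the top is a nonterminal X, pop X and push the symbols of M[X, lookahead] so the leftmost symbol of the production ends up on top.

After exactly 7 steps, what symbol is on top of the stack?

Q'

     Stack           Input              Action
  1  $ Q             c y b c b c b a $  expand Q → T a Q
  2  $ Q a T         c y b c b c b a $  expand T → c R' b
  3  $ Q a b R' c    c y b c b c b a $  match c
  4  $ Q a b R'      y b c b c b a $    expand R' → y R Q'
  5  $ Q a b Q' R y  y b c b c b a $    match y
  6  $ Q a b Q' R    b c b c b a $      expand R → b
  7  $ Q a b Q' b    b c b c b a $      match b
Stack after step 7: $ Q a b Q' (top = Q').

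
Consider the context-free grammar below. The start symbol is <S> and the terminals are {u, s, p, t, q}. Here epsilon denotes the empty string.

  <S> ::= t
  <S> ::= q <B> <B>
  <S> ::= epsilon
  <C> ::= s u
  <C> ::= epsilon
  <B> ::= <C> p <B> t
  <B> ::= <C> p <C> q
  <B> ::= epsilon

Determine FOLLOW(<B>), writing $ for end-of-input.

FIRST(<S>): from <S>::=t we get {t}; from <S>::=q <B> <B> we get {q}; from <S>::=epsilon we get {epsilon}. So FIRST(<S>) = {epsilon, q, t}.
FIRST(<C>): from <C>::=s u we get {s}; from <C>::=epsilon we get {epsilon}. So FIRST(<C>) = {epsilon, s}.
FIRST(<B>): from <B>::=<C> p <B> t we get {p, s}; from <B>::=<C> p <C> q we get {p, s}; from <B>::=epsilon we get {epsilon}. So FIRST(<B>) = {epsilon, p, s}.
FOLLOW(<S>) includes $ since <S> is the start symbol.
FOLLOW(<S>): <S> appears on no right-hand side. Thus FOLLOW(<S>) = {$}.
FOLLOW(<C>): in <B>::=<C> p <B> t, <C> is followed by p <B> t with FIRST {p}; in <B>::=<C> p <C> q (occurrence 1), <C> is followed by p <C> q with FIRST {p}; in <B>::=<C> p <C> q (occurrence 2), <C> is followed by q with FIRST {q}. Thus FOLLOW(<C>) = {p, q}.
FOLLOW(<B>): in <S>::=q <B> <B> (occurrence 1), <B> is followed by <B> with FIRST {epsilon, p, s}; in <S>::=q <B> <B> (occurrence 1), the suffix after <B> is nullable, so FOLLOW(<B>) ⊇ FOLLOW(<S>) = {$}; in <S>::=q <B> <B> (occurrence 2), the suffix after <B> is empty, so FOLLOW(<B>) ⊇ FOLLOW(<S>) = {$}; in <B>::=<C> p <B> t, <B> is followed by t with FIRST {t}. Thus FOLLOW(<B>) = {$, p, s, t}.

{$, p, s, t}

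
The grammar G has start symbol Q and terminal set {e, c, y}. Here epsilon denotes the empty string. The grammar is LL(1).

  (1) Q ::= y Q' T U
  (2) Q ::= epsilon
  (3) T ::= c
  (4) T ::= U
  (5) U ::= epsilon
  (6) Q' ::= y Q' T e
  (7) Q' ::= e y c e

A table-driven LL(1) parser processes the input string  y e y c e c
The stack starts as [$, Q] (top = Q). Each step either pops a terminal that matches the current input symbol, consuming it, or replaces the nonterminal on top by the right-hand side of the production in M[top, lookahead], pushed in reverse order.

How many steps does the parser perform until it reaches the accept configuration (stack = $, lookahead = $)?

      Stack          Input          Action
   1  $ Q            y e y c e c $  expand Q ::= y Q' T U
   2  $ U T Q' y     y e y c e c $  match y
   3  $ U T Q'       e y c e c $    expand Q' ::= e y c e
   4  $ U T e c y e  e y c e c $    match e
   5  $ U T e c y    y c e c $      match y
   6  $ U T e c      c e c $        match c
   7  $ U T e        e c $          match e
   8  $ U T          c $            expand T ::= c
   9  $ U c          c $            match c
  10  $ U            $              expand U ::= epsilon
Accept reached after 10 steps.

10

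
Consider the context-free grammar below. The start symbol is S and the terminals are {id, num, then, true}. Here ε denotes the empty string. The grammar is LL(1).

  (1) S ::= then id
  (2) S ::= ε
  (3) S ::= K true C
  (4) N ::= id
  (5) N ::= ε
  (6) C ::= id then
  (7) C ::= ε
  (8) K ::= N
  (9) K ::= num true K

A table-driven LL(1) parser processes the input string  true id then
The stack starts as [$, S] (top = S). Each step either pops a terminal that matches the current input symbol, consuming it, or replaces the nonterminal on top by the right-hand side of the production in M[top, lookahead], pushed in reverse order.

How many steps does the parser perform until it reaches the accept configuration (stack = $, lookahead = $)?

step 1: stack=$ S  input=true id then $  — expand S ::= K true C
step 2: stack=$ C true K  input=true id then $  — expand K ::= N
step 3: stack=$ C true N  input=true id then $  — expand N ::= ε
step 4: stack=$ C true  input=true id then $  — match true
step 5: stack=$ C  input=id then $  — expand C ::= id then
step 6: stack=$ then id  input=id then $  — match id
step 7: stack=$ then  input=then $  — match then
Accept reached after 7 steps.

7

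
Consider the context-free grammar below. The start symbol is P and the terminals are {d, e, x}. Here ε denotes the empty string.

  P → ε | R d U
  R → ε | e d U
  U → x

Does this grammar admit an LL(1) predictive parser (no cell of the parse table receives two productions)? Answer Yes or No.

FIRST(P) = {ε, d, e}
FIRST(R) = {ε, e}
FIRST(U) = {x}
FOLLOW(P) = {$}
FOLLOW(R) = {d}
FOLLOW(U) = {$, d}
Each cell of M receives at most one production.

Yes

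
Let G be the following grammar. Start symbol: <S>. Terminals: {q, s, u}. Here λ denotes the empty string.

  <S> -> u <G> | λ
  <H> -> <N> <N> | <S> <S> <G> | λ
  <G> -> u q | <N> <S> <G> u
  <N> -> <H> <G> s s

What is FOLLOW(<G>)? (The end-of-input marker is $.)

FIRST(<S>) = {λ, u}
FIRST(<H>) = {λ, u}  (via <N> <N>, <S> <S> <G>)
FIRST(<G>) = {u}  (via <N> <S> <G> u)
FIRST(<N>) = {u}  (via <H> <G> s s)
FOLLOW(<S>) includes $ since <S> is the start symbol.
FOLLOW(<S>): in <H>-><S> <S> <G> (occurrence 1), <S> is followed by <S> <G> with FIRST {u}; in <H>-><S> <S> <G> (occurrence 2), <S> is followed by <G> with FIRST {u}; in <G>-><N> <S> <G> u, <S> is followed by <G> u with FIRST {u}. Thus FOLLOW(<S>) = {$, u}.
FOLLOW(<H>): in <N>-><H> <G> s s, <H> is followed by <G> s s with FIRST {u}. Thus FOLLOW(<H>) = {u}.
FOLLOW(<G>): in <S>->u <G>, the suffix after <G> is empty, so FOLLOW(<G>) ⊇ FOLLOW(<S>) = {$, u}; in <H>-><S> <S> <G>, the suffix after <G> is empty, so FOLLOW(<G>) ⊇ FOLLOW(<H>) = {u}; in <G>-><N> <S> <G> u, <G> is followed by u with FIRST {u}; in <N>-><H> <G> s s, <G> is followed by s s with FIRST {s}. Thus FOLLOW(<G>) = {$, s, u}.
FOLLOW(<N>): in <H>-><N> <N> (occurrence 1), <N> is followed by <N> with FIRST {u}; in <H>-><N> <N> (occurrence 2), the suffix after <N> is empty, so FOLLOW(<N>) ⊇ FOLLOW(<H>) = {u}; in <G>-><N> <S> <G> u, <N> is followed by <S> <G> u with FIRST {u}. Thus FOLLOW(<N>) = {u}.

{$, s, u}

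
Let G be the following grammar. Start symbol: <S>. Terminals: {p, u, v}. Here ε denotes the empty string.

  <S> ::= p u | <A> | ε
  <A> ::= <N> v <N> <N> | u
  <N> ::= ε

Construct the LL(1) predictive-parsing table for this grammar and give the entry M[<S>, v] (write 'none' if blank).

<S> ::= <A>

FIRST(<N>) = {ε}
FIRST(<A>) = {u, v}  (via <N> v <N> <N>)
FIRST(<S>) = {ε, p, u, v}  (via <A>)
FOLLOW(<S>) includes $ since <S> is the start symbol.
FOLLOW(<S>): <S> appears on no right-hand side. Thus FOLLOW(<S>) = {$}.
For <S> ::= p u: FIRST(p u) = {p}, so it goes in M[<S>, t] for t ∈ {p}.
For <S> ::= <A>: FIRST(<A>) = {u, v}, so it goes in M[<S>, t] for t ∈ {u, v}.
For <S> ::= ε: FIRST(ε) = {ε}, so it goes in M[<S>, t] for t ∈ {}; since ε ∈ FIRST, also for every t ∈ FOLLOW(<S>) = {$}.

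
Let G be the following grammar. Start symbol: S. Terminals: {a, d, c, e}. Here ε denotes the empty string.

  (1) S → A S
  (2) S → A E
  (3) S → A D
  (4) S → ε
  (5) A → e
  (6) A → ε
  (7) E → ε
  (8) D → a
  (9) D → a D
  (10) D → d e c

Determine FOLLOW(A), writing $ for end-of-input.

{$, a, d, e}

FIRST(A): from A→e we get {e}; from A→ε we get {ε}. So FIRST(A) = {ε, e}.
FIRST(E): from E→ε we get {ε}. So FIRST(E) = {ε}.
FIRST(D): from D→a we get {a}; from D→a D we get {a}; from D→d e c we get {d}. So FIRST(D) = {a, d}.
FIRST(S): from S→A S we get {ε, a, d, e}; from S→A E we get {ε, e}; from S→A D we get {a, d, e}; from S→ε we get {ε}. So FIRST(S) = {ε, a, d, e}.
FOLLOW(S) includes $ since S is the start symbol.
FOLLOW(S): in S→A S, the suffix after S is empty (adds nothing new). Thus FOLLOW(S) = {$}.
FOLLOW(A): in S→A S, A is followed by S with FIRST {ε, a, d, e}; in S→A S, the suffix after A is nullable, so FOLLOW(A) ⊇ FOLLOW(S) = {$}; in S→A E, A is followed by E with FIRST {ε}; in S→A E, the suffix after A is nullable, so FOLLOW(A) ⊇ FOLLOW(S) = {$}; in S→A D, A is followed by D with FIRST {a, d}. Thus FOLLOW(A) = {$, a, d, e}.
FOLLOW(E): in S→A E, the suffix after E is empty, so FOLLOW(E) ⊇ FOLLOW(S) = {$}. Thus FOLLOW(E) = {$}.
FOLLOW(D): in S→A D, the suffix after D is empty, so FOLLOW(D) ⊇ FOLLOW(S) = {$}; in D→a D, the suffix after D is empty (adds nothing new). Thus FOLLOW(D) = {$}.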